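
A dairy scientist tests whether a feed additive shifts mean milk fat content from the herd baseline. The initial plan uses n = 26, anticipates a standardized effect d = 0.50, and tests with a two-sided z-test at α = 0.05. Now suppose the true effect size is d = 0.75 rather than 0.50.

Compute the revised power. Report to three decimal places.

Power ≈ 0.969

With d = 0.75: δ = d·√n = 0.75 × √26 = 3.8243. Critical value z_{0.025} = 1.960.
Revised power = Φ(δ − 1.960) + Φ(−δ − 1.960) = Φ(1.864) + Φ(-5.784) = 0.9689 + 0.0000 = 0.9689.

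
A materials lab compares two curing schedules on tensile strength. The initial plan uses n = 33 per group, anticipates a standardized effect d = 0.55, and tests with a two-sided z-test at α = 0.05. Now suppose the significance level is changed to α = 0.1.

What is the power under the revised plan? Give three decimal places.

Power ≈ 0.722

δ = d·√(n/2) = 0.55 × √(33/2) = 2.2341 (unchanged). New critical value: z_{0.05} = 1.645.
Revised power = Φ(δ − 1.645) + Φ(−δ − 1.645) = Φ(0.589) + Φ(-3.879) = 0.7222 + 0.0001 = 0.7222.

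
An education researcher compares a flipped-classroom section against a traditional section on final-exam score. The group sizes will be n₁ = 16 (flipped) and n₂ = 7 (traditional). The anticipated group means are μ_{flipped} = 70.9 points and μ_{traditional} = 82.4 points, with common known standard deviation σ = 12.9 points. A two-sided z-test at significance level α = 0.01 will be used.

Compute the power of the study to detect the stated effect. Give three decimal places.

Standardized effect: d = |μ_{flipped} − μ_{traditional}| / σ = |70.9 − 82.4| / 12.9 = 0.8915
Noncentrality parameter: δ = d / √(1/n₁ + 1/n₂) = 0.8915 / √(1/16 + 1/7) = 1.9672
Two-sided α = 0.01 → critical value z_{0.005} = 2.576.
Power = Φ(δ − 2.576) + Φ(−δ − 2.576) = Φ(-0.609) + Φ(-4.543) = 0.2714 + 0.0000 = 0.2714.

Power ≈ 0.271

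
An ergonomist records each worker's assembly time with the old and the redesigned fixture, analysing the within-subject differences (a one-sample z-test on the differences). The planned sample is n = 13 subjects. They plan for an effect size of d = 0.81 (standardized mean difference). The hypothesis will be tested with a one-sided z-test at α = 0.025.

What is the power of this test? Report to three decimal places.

Noncentrality parameter: δ = d·√n = 0.81 × √13 = 2.9205
Critical value for a one-sided test at α = 0.025: z_α = 1.960.
Power = P(Z > 1.960 − δ) = Φ(0.961) = 0.8316.

Power ≈ 0.832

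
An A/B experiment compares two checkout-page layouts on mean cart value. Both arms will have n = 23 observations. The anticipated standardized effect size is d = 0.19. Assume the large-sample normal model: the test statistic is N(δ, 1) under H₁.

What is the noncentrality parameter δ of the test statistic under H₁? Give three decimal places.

δ = d·√(n/2) = 0.19 × √(23/2) = 0.6443

δ ≈ 0.644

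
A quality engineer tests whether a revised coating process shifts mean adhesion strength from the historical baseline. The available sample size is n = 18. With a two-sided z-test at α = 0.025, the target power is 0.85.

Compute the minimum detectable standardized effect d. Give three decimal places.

d ≈ 0.773

Need Φ(δ − 2.241) = 0.85, so δ = 2.241 + 1.036 = 3.278.
(Lower-tail contribution to power is negligible for δ > 0.)
δ = d·√n ⇒ d = δ/√n = 3.278/√18 = 0.7726.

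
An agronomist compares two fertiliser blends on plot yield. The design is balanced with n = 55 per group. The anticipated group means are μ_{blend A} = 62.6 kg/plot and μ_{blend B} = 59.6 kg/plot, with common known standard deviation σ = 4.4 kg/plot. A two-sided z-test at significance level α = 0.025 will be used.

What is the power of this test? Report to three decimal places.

Standardized effect: d = |μ_{blend A} − μ_{blend B}| / σ = |62.6 − 59.6| / 4.4 = 0.6818
Noncentrality parameter: δ = d·√(n/2) = 0.6818 × √(55/2) = 3.5755
Two-sided α = 0.025 → critical value z_{0.0125} = 2.241.
Power = Φ(δ − 2.241) + Φ(−δ − 2.241) = Φ(1.334) + Φ(-5.817) = 0.9089 + 0.0000 = 0.9089.

Power ≈ 0.909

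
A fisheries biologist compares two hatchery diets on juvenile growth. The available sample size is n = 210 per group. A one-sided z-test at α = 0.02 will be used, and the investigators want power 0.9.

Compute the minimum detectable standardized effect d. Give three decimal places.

d ≈ 0.325

Required noncentrality: δ = z_{0.02} + z_{0.10} = 2.054 + 1.282 = 3.335.
δ = d·√(n/2) ⇒ d = δ/√(n/2) = 3.335/√(210/2) = 0.3255.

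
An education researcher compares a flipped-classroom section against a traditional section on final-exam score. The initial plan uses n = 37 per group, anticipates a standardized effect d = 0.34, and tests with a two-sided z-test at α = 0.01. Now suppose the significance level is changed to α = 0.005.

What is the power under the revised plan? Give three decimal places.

Power ≈ 0.089

δ = d·√(n/2) = 0.34 × √(37/2) = 1.4624 (unchanged). New critical value: z_{0.0025} = 2.807.
Revised power = Φ(δ − 2.807) + Φ(−δ − 2.807) = Φ(-1.345) + Φ(-4.269) = 0.0894 + 0.0000 = 0.0894.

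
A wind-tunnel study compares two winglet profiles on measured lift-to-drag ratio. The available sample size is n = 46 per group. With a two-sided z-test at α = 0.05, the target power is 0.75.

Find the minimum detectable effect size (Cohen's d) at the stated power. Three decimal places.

d ≈ 0.549

Need Φ(δ − 1.960) = 0.75, so δ = 1.960 + 0.674 = 2.634.
(Lower-tail contribution to power is negligible for δ > 0.)
δ = d·√(n/2) ⇒ d = δ/√(n/2) = 2.634/√(46/2) = 0.5493.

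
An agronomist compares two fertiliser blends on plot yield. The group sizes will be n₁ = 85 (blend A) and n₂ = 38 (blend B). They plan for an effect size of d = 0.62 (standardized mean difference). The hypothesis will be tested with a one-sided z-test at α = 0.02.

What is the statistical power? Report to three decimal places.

Power ≈ 0.869

Noncentrality parameter: δ = d / √(1/n₁ + 1/n₂) = 0.62 / √(1/85 + 1/38) = 3.1772
One-sided α = 0.02 → critical value z_{0.02} = 2.054.
Power = P(Z > 2.054 − δ) = Φ(1.123) = 0.8694.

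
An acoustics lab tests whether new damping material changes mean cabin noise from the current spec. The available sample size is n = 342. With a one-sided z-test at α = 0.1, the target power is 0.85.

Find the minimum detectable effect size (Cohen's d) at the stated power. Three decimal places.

Need Φ(δ − 1.282) = 0.85, so δ = 1.282 + 1.036 = 2.318.
δ = d·√n ⇒ d = δ/√n = 2.318/√342 = 0.1253.

d ≈ 0.125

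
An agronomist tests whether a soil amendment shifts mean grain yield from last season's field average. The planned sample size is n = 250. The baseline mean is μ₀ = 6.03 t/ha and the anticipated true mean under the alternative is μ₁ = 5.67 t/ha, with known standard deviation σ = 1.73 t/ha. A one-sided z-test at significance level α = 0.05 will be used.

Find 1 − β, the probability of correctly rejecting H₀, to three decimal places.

Power ≈ 0.950

Standardized effect: d = |μ₁ − μ₀| / σ = |5.67 − 6.03| / 1.73 = 0.2081
Noncentrality parameter: δ = d·√n = 0.2081 × √250 = 3.2902
Critical value for a one-sided test at α = 0.05: z_α = 1.645.
Power = P(Z > 1.645 − δ) = Φ(1.645) = 0.9501.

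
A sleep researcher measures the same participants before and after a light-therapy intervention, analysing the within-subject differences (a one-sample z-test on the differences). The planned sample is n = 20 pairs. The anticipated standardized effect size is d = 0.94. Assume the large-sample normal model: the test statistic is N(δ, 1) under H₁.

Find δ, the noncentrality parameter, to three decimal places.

δ ≈ 4.204

The noncentrality parameter scales effect size by the design's sample-size factor: δ = d·√n = 0.94 × √20 = 4.2038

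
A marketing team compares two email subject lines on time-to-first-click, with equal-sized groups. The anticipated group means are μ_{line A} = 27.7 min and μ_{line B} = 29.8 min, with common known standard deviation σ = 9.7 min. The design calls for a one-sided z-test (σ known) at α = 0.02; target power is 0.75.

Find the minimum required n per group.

Standardized effect: d = |μ_{line A} − μ_{line B}| / σ = |27.7 − 29.8| / 9.7 = 0.2165
For power 0.75 need Φ(δ − z_{0.02}) = 0.75, so δ = z_{0.02} + z_{0.25} = 2.054 + 0.674 = 2.728.
δ = d·√(n/2) ⇒ n = 2(δ/d)² = 2 × (2.728 / 0.2165)² = 317.61.
Rounding up, n = 318 per group.

n = 318 per group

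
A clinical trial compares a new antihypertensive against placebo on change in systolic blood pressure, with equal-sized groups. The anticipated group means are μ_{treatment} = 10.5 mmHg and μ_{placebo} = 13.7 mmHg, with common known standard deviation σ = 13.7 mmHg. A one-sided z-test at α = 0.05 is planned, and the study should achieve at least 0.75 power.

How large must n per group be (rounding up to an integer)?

n = 198 per group

Standardized effect: d = |μ_{treatment} − μ_{placebo}| / σ = |10.5 − 13.7| / 13.7 = 0.2336
Set Φ(δ − 1.645) = 0.75; then δ − 1.645 = Φ⁻¹(0.75) = 0.674, giving δ = 2.319.
δ = d·√(n/2) ⇒ n = 2(δ/d)² = 2 × (2.319 / 0.2336)² = 197.20.
Round up to the next whole unit.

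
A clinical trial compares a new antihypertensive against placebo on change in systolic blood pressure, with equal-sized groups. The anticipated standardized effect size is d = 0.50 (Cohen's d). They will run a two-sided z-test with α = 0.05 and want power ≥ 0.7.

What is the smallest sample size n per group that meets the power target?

Set Φ(δ − 1.960) = 0.7; then δ − 1.960 = Φ⁻¹(0.7) = 0.524, giving δ = 2.484.
(The Φ(−δ − z_{α/2}) term is vanishingly small for δ > 0 and is dropped in the standard sample-size formula.)
δ = d·√(n/2) ⇒ n = 2(δ/d)² = 2 × (2.484 / 0.50)² = 49.38.
Round up to the next whole unit.

n = 50 per group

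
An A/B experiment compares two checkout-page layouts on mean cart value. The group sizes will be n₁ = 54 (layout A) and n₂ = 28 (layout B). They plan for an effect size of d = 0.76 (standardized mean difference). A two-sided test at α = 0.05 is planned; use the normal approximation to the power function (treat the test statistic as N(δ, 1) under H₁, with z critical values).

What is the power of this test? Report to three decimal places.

Power ≈ 0.904

Noncentrality parameter: δ = d / √(1/n₁ + 1/n₂) = 0.76 / √(1/54 + 1/28) = 3.2635
Critical value for a two-sided test at α = 0.05: z_{α/2} = 1.960.
Power = Φ(δ − 1.960) + Φ(−δ − 1.960) = Φ(1.304) + Φ(-5.223) = 0.9038 + 0.0000 = 0.9038.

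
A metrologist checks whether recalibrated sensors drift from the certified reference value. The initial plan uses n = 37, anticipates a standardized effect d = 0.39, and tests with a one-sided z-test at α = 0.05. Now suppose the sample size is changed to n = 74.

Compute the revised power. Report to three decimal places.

With n = 74: δ = d·√n = 0.39 × √74 = 3.3549. Critical value z_{0.05} = 1.645.
Revised power = Φ(δ − 1.645) = Φ(1.710) = 0.9564.

Power ≈ 0.956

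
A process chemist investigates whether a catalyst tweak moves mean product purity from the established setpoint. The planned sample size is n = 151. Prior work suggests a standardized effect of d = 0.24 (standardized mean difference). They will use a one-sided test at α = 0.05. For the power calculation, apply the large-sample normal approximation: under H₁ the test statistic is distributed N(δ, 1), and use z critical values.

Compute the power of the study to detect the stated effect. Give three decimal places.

Power ≈ 0.904

Noncentrality parameter: δ = d·√n = 0.24 × √151 = 2.9492
One-sided α = 0.05 → critical value z_{0.05} = 1.645.
Power = P(Z > 1.645 − δ) = Φ(1.304) = 0.9039.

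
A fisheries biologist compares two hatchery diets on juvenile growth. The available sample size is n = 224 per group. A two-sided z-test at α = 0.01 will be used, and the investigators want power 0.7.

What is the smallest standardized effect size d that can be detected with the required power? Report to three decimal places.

Required noncentrality: δ = z_{0.005} + z_{0.30} = 2.576 + 0.524 = 3.100.
(Lower-tail contribution to power is negligible for δ > 0.)
δ = d·√(n/2) ⇒ d = δ/√(n/2) = 3.100/√(224/2) = 0.2929.

d ≈ 0.293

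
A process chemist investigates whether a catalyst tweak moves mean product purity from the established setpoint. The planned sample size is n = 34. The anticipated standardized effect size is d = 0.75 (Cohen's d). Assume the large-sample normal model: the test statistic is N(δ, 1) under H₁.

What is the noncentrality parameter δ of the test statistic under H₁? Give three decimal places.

δ ≈ 4.373

The noncentrality parameter scales effect size by the design's sample-size factor: δ = d·√n = 0.75 × √34 = 4.3732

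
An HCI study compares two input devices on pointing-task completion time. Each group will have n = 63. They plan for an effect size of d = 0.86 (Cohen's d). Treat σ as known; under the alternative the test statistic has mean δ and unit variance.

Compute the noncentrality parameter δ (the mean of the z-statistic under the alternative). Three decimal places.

δ ≈ 4.827

δ = d·√(n/2) = 0.86 × √(63/2) = 4.8267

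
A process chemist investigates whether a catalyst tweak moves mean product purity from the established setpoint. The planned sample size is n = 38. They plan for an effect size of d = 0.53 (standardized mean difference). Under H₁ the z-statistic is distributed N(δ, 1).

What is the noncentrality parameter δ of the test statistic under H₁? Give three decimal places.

δ = d·√n = 0.53 × √38 = 3.2671

δ ≈ 3.267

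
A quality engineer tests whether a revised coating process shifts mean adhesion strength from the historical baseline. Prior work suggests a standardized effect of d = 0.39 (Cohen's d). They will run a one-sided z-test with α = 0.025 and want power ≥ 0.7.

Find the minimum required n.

n = 41

Set Φ(δ − 1.960) = 0.7; then δ − 1.960 = Φ⁻¹(0.7) = 0.524, giving δ = 2.484.
δ = d·√n ⇒ n = (δ/d)² = (2.484 / 0.39)² = 40.58.
Round up to the next whole unit.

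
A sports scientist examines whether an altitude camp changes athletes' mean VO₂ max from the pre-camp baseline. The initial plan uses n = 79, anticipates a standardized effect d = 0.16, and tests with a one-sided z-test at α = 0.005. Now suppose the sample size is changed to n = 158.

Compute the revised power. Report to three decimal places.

Power ≈ 0.286

With n = 158: δ = d·√n = 0.16 × √158 = 2.0112. Critical value z_{0.005} = 2.576.
Revised power = Φ(δ − 2.576) = Φ(-0.565) = 0.2862.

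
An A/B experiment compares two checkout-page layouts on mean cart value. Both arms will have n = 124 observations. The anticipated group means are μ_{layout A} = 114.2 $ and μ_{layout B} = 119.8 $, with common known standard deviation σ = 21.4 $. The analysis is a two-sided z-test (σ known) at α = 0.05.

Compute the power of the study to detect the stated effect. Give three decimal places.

Power ≈ 0.540

Standardized effect: d = |μ_{layout A} − μ_{layout B}| / σ = |114.2 − 119.8| / 21.4 = 0.2617
Noncentrality parameter: δ = d·√(n/2) = 0.2617 × √(124/2) = 2.0605
Two-sided α = 0.05 → critical value z_{0.025} = 1.960.
Power = Φ(δ − 1.960) + Φ(−δ − 1.960) = Φ(0.101) + Φ(-4.020) = 0.5400 + 0.0000 = 0.5401.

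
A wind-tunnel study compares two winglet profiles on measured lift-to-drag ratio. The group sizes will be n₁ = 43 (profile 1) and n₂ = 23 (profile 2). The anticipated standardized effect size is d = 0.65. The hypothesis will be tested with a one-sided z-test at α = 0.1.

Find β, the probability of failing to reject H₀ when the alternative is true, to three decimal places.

β ≈ 0.108

Noncentrality parameter: δ = d / √(1/n₁ + 1/n₂) = 0.65 / √(1/43 + 1/23) = 2.5162
Critical value for a one-sided test at α = 0.1: z_α = 1.282.
Power = Φ(δ − 1.282) = Φ(1.235) = 0.8915.
Type II error: β = 1 − power = 1 − 0.8915 = 0.1085.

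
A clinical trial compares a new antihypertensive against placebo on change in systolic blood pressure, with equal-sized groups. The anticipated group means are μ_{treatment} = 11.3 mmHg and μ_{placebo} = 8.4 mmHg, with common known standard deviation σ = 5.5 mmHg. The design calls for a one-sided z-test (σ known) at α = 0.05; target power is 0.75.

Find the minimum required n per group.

Standardized effect: d = |μ_{treatment} − μ_{placebo}| / σ = |11.3 − 8.4| / 5.5 = 0.5273
Set Φ(δ − 1.645) = 0.75; then δ − 1.645 = Φ⁻¹(0.75) = 0.674, giving δ = 2.319.
δ = d·√(n/2) ⇒ n = 2(δ/d)² = 2 × (2.319 / 0.5273)² = 38.70.
Round up to the next whole unit.

n = 39 per group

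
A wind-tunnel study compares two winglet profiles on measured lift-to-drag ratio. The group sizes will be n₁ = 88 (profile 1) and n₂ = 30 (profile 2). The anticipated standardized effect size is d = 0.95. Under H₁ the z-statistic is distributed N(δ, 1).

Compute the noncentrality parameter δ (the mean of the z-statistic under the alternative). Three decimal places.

The noncentrality parameter scales effect size by the design's sample-size factor: δ = d / √(1/n₁ + 1/n₂) = 0.95 / √(1/88 + 1/30) = 4.4935

δ ≈ 4.493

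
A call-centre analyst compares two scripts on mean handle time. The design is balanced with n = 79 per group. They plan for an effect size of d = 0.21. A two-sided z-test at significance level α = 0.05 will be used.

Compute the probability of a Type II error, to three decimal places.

Noncentrality parameter: δ = d·√(n/2) = 0.21 × √(79/2) = 1.3198
Critical value for a two-sided test at α = 0.05: z_{α/2} = 1.960.
Power = Φ(δ − 1.960) + Φ(−δ − 1.960) = Φ(-0.640) + Φ(-3.280) = 0.2610 + 0.0005 = 0.2616.
Type II error: β = 1 − power = 1 − 0.2616 = 0.7384.

β ≈ 0.738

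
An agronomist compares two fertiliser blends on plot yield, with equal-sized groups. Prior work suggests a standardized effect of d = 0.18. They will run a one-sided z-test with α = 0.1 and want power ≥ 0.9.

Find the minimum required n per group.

n = 406 per group

For power 0.9 need Φ(δ − z_{0.1}) = 0.9, so δ = z_{0.1} + z_{0.10} = 1.282 + 1.282 = 2.563.
δ = d·√(n/2) ⇒ n = 2(δ/d)² = 2 × (2.563 / 0.18)² = 405.52.
Round up to the next whole unit.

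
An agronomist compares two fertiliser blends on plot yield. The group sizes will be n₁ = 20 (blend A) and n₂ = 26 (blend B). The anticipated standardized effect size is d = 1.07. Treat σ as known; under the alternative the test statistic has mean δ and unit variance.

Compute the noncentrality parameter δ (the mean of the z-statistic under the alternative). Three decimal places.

δ = d / √(1/n₁ + 1/n₂) = 1.07 / √(1/20 + 1/26) = 3.5975

δ ≈ 3.598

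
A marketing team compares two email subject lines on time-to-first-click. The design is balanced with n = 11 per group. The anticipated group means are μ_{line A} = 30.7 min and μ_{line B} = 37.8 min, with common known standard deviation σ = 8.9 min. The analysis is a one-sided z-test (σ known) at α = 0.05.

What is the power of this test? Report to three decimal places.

Power ≈ 0.589

Standardized effect: d = |μ_{line A} − μ_{line B}| / σ = |30.7 − 37.8| / 8.9 = 0.7978
Noncentrality parameter: δ = d·√(n/2) = 0.7978 × √(11/2) = 1.8709
One-sided α = 0.05 → critical value z_{0.05} = 1.645.
Power = P(Z > 1.645 − δ) = Φ(0.226) = 0.5894.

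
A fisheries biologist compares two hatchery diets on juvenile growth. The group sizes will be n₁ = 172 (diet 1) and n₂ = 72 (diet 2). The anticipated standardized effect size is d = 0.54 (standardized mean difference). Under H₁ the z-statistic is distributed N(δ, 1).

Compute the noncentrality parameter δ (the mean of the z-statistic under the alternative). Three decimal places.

δ = d / √(1/n₁ + 1/n₂) = 0.54 / √(1/172 + 1/72) = 3.8471

δ ≈ 3.847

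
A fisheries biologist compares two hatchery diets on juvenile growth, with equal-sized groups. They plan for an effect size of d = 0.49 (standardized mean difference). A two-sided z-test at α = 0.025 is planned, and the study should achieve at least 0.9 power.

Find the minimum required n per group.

Set Φ(δ − 2.241) = 0.9; then δ − 2.241 = Φ⁻¹(0.9) = 1.282, giving δ = 3.523.
(Ignoring the negligible lower-tail rejection probability gives the usual closed-form inversion.)
δ = d·√(n/2) ⇒ n = 2(δ/d)² = 2 × (3.523 / 0.49)² = 103.38.
Round up to the next whole unit.

n = 104 per group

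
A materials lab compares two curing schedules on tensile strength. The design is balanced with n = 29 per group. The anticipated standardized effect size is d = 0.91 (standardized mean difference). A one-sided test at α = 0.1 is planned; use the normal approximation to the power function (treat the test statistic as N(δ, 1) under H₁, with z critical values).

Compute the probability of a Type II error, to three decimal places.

Noncentrality parameter: δ = d·√(n/2) = 0.91 × √(29/2) = 3.4652
Critical value for a one-sided test at α = 0.1: z_α = 1.282.
Power = Φ(δ − 1.282) = Φ(2.184) = 0.9855.
Type II error: β = 1 − power = 1 − 0.9855 = 0.0145.

β ≈ 0.014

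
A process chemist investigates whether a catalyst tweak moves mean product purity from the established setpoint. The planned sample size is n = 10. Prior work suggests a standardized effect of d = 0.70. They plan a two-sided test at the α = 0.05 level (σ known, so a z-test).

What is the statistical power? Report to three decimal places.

Power ≈ 0.600

Noncentrality parameter: δ = d·√n = 0.70 × √10 = 2.2136
Critical value for a two-sided test at α = 0.05: z_{α/2} = 1.960.
Power = Φ(δ − 1.960) + Φ(−δ − 1.960) = Φ(0.254) + Φ(-4.174) = 0.6001 + 0.0000 = 0.6001.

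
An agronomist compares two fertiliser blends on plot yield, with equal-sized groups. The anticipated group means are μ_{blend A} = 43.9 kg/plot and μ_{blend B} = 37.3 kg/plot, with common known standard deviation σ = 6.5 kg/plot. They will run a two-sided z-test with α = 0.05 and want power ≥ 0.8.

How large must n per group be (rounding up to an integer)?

Standardized effect: d = |μ_{blend A} − μ_{blend B}| / σ = |43.9 − 37.3| / 6.5 = 1.0154
For power 0.8 need Φ(δ − z_{0.025}) = 0.8, so δ = z_{0.025} + z_{0.20} = 1.960 + 0.842 = 2.802.
(The Φ(−δ − z_{α/2}) term is vanishingly small for δ > 0 and is dropped in the standard sample-size formula.)
δ = d·√(n/2) ⇒ n = 2(δ/d)² = 2 × (2.802 / 1.0154)² = 15.23.
Round up to the next whole unit.

n = 16 per group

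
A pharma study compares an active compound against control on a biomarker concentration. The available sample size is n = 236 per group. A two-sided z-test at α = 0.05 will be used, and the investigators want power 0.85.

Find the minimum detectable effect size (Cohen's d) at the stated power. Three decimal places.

Required noncentrality: δ = z_{0.025} + z_{0.15} = 1.960 + 1.036 = 2.996.
(The second rejection-region term Φ(−δ − z_{α/2}) is negligible and dropped.)
δ = d·√(n/2) ⇒ d = δ/√(n/2) = 2.996/√(236/2) = 0.2758.

d ≈ 0.276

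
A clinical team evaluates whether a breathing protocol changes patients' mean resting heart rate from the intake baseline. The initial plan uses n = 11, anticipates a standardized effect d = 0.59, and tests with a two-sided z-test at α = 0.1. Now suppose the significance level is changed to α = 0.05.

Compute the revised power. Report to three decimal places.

Power ≈ 0.499

δ = d·√n = 0.59 × √11 = 1.9568 (unchanged). New critical value: z_{0.025} = 1.960.
Revised power = Φ(δ − 1.960) + Φ(−δ − 1.960) = Φ(-0.003) + Φ(-3.917) = 0.4987 + 0.0000 = 0.4988.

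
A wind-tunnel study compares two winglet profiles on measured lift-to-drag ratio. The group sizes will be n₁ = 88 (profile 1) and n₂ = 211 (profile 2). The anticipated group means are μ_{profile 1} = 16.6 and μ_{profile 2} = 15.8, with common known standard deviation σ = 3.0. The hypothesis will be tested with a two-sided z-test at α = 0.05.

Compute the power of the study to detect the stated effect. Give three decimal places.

Standardized effect: d = |μ_{profile 1} − μ_{profile 2}| / σ = |16.6 − 15.8| / 3.0 = 0.2667
Noncentrality parameter: λ = d / √(1/n₁ + 1/n₂) = 0.2667 / √(1/88 + 1/211) = 2.1014
Critical value for a two-sided test at α = 0.05: z_{α/2} = 1.960.
Power = Φ(λ − 1.960) + Φ(−λ − 1.960) = Φ(0.141) + Φ(-4.061) = 0.5563 + 0.0000 = 0.5563.

Power ≈ 0.556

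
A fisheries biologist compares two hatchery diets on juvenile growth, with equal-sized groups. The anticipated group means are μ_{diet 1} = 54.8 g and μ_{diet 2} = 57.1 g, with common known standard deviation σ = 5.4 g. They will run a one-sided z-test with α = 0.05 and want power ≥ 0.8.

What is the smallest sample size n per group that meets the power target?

Standardized effect: d = |μ_{diet 1} − μ_{diet 2}| / σ = |54.8 − 57.1| / 5.4 = 0.4259
For power 0.8 need Φ(δ − z_{0.05}) = 0.8, so δ = z_{0.05} + z_{0.20} = 1.645 + 0.842 = 2.486.
δ = d·√(n/2) ⇒ n = 2(δ/d)² = 2 × (2.486 / 0.4259)² = 68.16.
Round up to the next whole unit.

n = 69 per group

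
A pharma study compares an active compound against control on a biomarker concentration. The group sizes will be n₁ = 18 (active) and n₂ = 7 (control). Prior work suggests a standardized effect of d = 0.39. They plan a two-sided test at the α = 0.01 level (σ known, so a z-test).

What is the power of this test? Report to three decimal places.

Power ≈ 0.045

Noncentrality parameter: δ = d / √(1/n₁ + 1/n₂) = 0.39 / √(1/18 + 1/7) = 0.8755
Critical value for a two-sided test at α = 0.01: z_{α/2} = 2.576.
Power = Φ(δ − 2.576) + Φ(−δ − 2.576) = Φ(-1.700) + Φ(-3.451) = 0.0445 + 0.0003 = 0.0448.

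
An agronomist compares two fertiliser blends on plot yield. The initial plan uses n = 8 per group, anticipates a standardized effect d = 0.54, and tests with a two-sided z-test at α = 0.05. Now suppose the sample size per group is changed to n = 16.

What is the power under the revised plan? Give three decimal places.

Power ≈ 0.333

With n = 16 per group: δ = d·√(n/2) = 0.54 × √(16/2) = 1.5274. Critical value z_{0.025} = 1.960.
Revised power = Φ(δ − 1.960) + Φ(−δ − 1.960) = Φ(-0.433) + Φ(-3.487) = 0.3326 + 0.0002 = 0.3329.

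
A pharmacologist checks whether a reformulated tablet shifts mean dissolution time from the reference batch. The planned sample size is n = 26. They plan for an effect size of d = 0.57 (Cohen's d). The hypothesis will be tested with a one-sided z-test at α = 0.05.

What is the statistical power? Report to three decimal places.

Noncentrality parameter: δ = d·√n = 0.57 × √26 = 2.9064
One-sided α = 0.05 → critical value z_{0.05} = 1.645.
Power = P(Z > 1.645 − δ) = Φ(1.262) = 0.8965.

Power ≈ 0.896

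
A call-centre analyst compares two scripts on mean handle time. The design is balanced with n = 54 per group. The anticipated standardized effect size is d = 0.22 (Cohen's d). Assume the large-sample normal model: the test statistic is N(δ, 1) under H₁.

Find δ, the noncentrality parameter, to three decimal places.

The noncentrality parameter scales effect size by the design's sample-size factor: δ = d·√(n/2) = 0.22 × √(54/2) = 1.1432

δ ≈ 1.143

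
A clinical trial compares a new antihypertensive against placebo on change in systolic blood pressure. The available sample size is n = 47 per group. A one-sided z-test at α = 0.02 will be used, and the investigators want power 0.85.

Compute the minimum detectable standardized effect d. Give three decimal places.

Need Φ(δ − 2.054) = 0.85, so δ = 2.054 + 1.036 = 3.090.
δ = d·√(n/2) ⇒ d = δ/√(n/2) = 3.090/√(47/2) = 0.6375.

d ≈ 0.637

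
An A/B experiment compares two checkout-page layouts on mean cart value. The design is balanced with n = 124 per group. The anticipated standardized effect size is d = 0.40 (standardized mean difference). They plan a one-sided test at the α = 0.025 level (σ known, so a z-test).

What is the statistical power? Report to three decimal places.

Power ≈ 0.883

Noncentrality parameter: δ = d·√(n/2) = 0.40 × √(124/2) = 3.1496
One-sided α = 0.025 → critical value z_{0.025} = 1.960.
Power = P(Z > 1.960 − δ) = Φ(1.190) = 0.8829.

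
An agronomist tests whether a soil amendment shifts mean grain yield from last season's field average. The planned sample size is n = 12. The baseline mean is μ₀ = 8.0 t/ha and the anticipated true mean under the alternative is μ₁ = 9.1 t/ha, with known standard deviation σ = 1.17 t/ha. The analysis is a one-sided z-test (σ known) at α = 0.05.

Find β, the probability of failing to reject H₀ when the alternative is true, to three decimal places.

Standardized effect: d = |μ₁ − μ₀| / σ = |9.1 − 8.0| / 1.17 = 0.9402
Noncentrality parameter: λ = d·√n = 0.9402 × √12 = 3.2568
One-sided α = 0.05 → critical value z_{0.05} = 1.645.
Power = P(Z > 1.645 − λ) = Φ(1.612) = 0.9465.
Type II error: β = 1 − power = 1 − 0.9465 = 0.0535.

β ≈ 0.053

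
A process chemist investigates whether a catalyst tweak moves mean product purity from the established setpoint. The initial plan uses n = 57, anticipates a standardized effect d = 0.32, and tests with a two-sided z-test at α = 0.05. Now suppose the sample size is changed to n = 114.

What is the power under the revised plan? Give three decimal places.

Power ≈ 0.927

With n = 114: δ = d·√n = 0.32 × √114 = 3.4167. Critical value z_{0.025} = 1.960.
Revised power = Φ(δ − 1.960) + Φ(−δ − 1.960) = Φ(1.457) + Φ(-5.377) = 0.9274 + 0.0000 = 0.9274.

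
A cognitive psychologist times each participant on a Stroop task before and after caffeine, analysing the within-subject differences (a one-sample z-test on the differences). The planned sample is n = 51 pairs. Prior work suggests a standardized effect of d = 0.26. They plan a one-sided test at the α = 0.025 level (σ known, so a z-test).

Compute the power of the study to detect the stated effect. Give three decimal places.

Noncentrality parameter: δ = d·√n = 0.26 × √51 = 1.8568
Critical value for a one-sided test at α = 0.025: z_α = 1.960.
Power = Φ(δ − 1.960) = Φ(-0.103) = 0.4589.

Power ≈ 0.459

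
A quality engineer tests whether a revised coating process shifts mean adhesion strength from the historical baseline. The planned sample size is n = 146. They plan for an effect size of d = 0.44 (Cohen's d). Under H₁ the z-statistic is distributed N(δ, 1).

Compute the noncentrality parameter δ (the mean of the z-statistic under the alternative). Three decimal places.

The noncentrality parameter scales effect size by the design's sample-size factor: δ = d·√n = 0.44 × √146 = 5.3165

δ ≈ 5.317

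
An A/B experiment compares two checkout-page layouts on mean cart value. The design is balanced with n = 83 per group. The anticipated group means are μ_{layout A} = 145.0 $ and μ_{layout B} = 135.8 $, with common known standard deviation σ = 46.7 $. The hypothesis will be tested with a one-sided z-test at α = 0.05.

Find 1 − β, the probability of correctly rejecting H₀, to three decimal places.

Standardized effect: d = |μ_{layout A} − μ_{layout B}| / σ = |145.0 − 135.8| / 46.7 = 0.1970
Noncentrality parameter: δ = d·√(n/2) = 0.1970 × √(83/2) = 1.2691
Critical value for a one-sided test at α = 0.05: z_α = 1.645.
Power = P(Z > 1.645 − δ) = Φ(-0.376) = 0.3535.

Power ≈ 0.354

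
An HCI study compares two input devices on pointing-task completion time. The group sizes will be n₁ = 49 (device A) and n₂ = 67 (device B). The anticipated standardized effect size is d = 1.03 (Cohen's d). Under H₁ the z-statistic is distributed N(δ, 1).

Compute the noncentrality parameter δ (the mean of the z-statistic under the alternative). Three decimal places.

δ = d / √(1/n₁ + 1/n₂) = 1.03 / √(1/49 + 1/67) = 5.4795

δ ≈ 5.480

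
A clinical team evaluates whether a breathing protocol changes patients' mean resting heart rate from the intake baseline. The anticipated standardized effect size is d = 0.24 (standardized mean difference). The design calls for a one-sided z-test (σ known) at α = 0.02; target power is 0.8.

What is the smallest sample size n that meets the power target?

n = 146

Set Φ(δ − 2.054) = 0.8; then δ − 2.054 = Φ⁻¹(0.8) = 0.842, giving δ = 2.895.
δ = d·√n ⇒ n = (δ/d)² = (2.895 / 0.24)² = 145.54.
Round up to the next whole unit.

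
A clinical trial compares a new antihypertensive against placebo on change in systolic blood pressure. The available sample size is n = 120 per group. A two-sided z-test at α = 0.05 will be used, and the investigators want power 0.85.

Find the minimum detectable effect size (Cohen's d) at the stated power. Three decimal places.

Need Φ(δ − 1.960) = 0.85, so δ = 1.960 + 1.036 = 2.996.
(The second rejection-region term Φ(−δ − z_{α/2}) is negligible and dropped.)
δ = d·√(n/2) ⇒ d = δ/√(n/2) = 2.996/√(120/2) = 0.3868.

d ≈ 0.387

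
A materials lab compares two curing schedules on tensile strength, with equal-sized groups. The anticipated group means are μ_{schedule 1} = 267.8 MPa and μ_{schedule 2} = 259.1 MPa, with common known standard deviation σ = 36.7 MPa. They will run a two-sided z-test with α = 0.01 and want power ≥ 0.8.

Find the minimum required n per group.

Standardized effect: d = |μ_{schedule 1} − μ_{schedule 2}| / σ = |267.8 − 259.1| / 36.7 = 0.2371
Set Φ(δ − 2.576) = 0.8; then δ − 2.576 = Φ⁻¹(0.8) = 0.842, giving δ = 3.417.
(For δ > 0 the lower-tail rejection region contributes negligibly to power, so the one-term inversion is standard.)
δ = d·√(n/2) ⇒ n = 2(δ/d)² = 2 × (3.417 / 0.2371)² = 415.65.
Round up to the next whole unit.

n = 416 per group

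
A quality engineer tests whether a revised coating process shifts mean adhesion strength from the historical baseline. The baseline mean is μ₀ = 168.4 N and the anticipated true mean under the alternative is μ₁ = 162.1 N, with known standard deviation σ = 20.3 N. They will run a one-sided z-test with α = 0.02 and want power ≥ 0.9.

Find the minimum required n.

Standardized effect: d = |μ₁ − μ₀| / σ = |162.1 − 168.4| / 20.3 = 0.3103
Set Φ(δ − 2.054) = 0.9; then δ − 2.054 = Φ⁻¹(0.9) = 1.282, giving δ = 3.335.
δ = d·√n ⇒ n = (δ/d)² = (3.335 / 0.3103)² = 115.50.
Rounding up, n = 116.

n = 116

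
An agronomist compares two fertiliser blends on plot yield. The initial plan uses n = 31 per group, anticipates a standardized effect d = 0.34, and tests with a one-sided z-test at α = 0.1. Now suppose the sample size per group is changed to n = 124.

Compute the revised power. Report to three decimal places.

With n = 124 per group: δ = d·√(n/2) = 0.34 × √(124/2) = 2.6772. Critical value z_{0.1} = 1.282.
Revised power = P(Z > 1.282 − δ) = Φ(1.396) = 0.9186.

Power ≈ 0.919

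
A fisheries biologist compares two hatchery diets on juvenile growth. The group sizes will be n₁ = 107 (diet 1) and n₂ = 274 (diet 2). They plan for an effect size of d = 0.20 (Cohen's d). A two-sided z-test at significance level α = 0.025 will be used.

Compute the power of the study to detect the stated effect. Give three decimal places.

Power ≈ 0.313

Noncentrality parameter: λ = d / √(1/n₁ + 1/n₂) = 0.20 / √(1/107 + 1/274) = 1.7544
Two-sided α = 0.025 → critical value z_{0.0125} = 2.241.
Power = Φ(λ − 2.241) + Φ(−λ − 2.241) = Φ(-0.487) + Φ(-3.996) = 0.3131 + 0.0000 = 0.3132.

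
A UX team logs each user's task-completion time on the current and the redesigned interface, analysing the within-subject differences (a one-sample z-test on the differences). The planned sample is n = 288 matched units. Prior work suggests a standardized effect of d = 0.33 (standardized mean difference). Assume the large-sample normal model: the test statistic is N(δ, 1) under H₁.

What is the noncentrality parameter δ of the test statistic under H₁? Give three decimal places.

δ ≈ 5.600

The noncentrality parameter scales effect size by the design's sample-size factor: δ = d·√n = 0.33 × √288 = 5.6003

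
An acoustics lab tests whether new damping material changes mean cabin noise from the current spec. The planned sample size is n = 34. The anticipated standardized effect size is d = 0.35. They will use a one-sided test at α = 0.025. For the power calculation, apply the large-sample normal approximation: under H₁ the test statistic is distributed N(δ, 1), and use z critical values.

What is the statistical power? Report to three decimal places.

Noncentrality parameter: δ = d·√n = 0.35 × √34 = 2.0408
Critical value for a one-sided test at α = 0.025: z_α = 1.960.
Power = P(Z > 1.960 − δ) = Φ(0.081) = 0.5322.

Power ≈ 0.532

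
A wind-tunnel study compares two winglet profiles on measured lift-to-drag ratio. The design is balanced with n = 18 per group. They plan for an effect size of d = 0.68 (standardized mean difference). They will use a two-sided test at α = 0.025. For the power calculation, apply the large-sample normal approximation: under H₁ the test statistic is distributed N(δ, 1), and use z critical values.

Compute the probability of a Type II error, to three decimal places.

Noncentrality parameter: δ = d·√(n/2) = 0.68 × √(18/2) = 2.0400
Critical value for a two-sided test at α = 0.025: z_{α/2} = 2.241.
Power = Φ(δ − 2.241) + Φ(−δ − 2.241) = Φ(-0.201) + Φ(-4.281) = 0.4202 + 0.0000 = 0.4202.
Type II error: β = 1 − power = 1 − 0.4202 = 0.5798.

β ≈ 0.580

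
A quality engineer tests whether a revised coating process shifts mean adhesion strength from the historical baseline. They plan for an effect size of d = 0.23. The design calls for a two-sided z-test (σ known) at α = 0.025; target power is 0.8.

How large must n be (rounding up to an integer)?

n = 180

Set Φ(δ − 2.241) = 0.8; then δ − 2.241 = Φ⁻¹(0.8) = 0.842, giving δ = 3.083.
(Ignoring the negligible lower-tail rejection probability gives the usual closed-form inversion.)
δ = d·√n ⇒ n = (δ/d)² = (3.083 / 0.23)² = 179.68.
Rounding up, n = 180.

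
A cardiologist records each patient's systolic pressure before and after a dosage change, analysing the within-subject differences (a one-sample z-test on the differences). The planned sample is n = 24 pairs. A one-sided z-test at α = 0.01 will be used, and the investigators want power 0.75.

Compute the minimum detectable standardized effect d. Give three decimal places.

d ≈ 0.613

Required noncentrality: δ = z_{0.01} + z_{0.25} = 2.326 + 0.674 = 3.001.
δ = d·√n ⇒ d = δ/√n = 3.001/√24 = 0.6125.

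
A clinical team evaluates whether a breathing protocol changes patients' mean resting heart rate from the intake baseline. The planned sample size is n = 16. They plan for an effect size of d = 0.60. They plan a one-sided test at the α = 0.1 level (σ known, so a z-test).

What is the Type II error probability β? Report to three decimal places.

Noncentrality parameter: δ = d·√n = 0.60 × √16 = 2.4000
One-sided α = 0.1 → critical value z_{0.1} = 1.282.
Power = Φ(δ − 1.282) = Φ(1.118) = 0.8683.
Type II error: β = 1 − power = 1 − 0.8683 = 0.1317.

β ≈ 0.132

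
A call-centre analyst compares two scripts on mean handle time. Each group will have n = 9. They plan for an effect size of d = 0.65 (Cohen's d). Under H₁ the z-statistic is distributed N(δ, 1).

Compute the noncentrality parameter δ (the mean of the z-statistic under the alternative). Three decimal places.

δ ≈ 1.379

The noncentrality parameter scales effect size by the design's sample-size factor: δ = d·√(n/2) = 0.65 × √(9/2) = 1.3789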